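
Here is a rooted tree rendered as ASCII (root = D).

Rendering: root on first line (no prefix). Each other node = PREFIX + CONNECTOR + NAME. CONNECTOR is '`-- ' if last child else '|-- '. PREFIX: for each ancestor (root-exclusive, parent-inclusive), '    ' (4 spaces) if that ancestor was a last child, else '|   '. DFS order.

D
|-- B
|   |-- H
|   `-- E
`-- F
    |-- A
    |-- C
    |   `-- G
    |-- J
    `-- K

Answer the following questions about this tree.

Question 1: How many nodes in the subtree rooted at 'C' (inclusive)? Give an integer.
Subtree rooted at C contains: C, G
Count = 2

Answer: 2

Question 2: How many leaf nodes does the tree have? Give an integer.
Leaves (nodes with no children): A, E, G, H, J, K

Answer: 6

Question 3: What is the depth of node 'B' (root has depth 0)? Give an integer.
Path from root to B: D -> B
Depth = number of edges = 1

Answer: 1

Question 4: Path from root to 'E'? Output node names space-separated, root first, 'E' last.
Walk down from root: D -> B -> E

Answer: D B E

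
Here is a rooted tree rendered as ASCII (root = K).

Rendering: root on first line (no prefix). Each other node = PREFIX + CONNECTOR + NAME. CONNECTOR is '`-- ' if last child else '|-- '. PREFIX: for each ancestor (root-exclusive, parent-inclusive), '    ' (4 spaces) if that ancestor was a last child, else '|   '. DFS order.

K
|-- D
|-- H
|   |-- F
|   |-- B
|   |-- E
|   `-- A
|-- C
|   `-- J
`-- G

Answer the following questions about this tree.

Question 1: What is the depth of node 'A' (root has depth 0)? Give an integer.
Answer: 2

Derivation:
Path from root to A: K -> H -> A
Depth = number of edges = 2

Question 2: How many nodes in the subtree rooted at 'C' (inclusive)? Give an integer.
Subtree rooted at C contains: C, J
Count = 2

Answer: 2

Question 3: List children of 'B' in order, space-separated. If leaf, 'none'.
Node B's children (from adjacency): (leaf)

Answer: none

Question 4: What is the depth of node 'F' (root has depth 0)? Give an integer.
Path from root to F: K -> H -> F
Depth = number of edges = 2

Answer: 2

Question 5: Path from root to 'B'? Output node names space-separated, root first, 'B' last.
Walk down from root: K -> H -> B

Answer: K H B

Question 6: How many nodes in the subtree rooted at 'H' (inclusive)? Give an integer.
Answer: 5

Derivation:
Subtree rooted at H contains: A, B, E, F, H
Count = 5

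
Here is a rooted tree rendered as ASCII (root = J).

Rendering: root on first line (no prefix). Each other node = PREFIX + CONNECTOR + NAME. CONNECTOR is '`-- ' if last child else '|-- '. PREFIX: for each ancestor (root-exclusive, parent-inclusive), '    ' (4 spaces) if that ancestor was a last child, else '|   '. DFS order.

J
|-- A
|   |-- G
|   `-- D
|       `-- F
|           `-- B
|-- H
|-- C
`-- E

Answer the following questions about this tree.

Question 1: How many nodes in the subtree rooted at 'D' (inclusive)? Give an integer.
Answer: 3

Derivation:
Subtree rooted at D contains: B, D, F
Count = 3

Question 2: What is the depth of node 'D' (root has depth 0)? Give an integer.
Answer: 2

Derivation:
Path from root to D: J -> A -> D
Depth = number of edges = 2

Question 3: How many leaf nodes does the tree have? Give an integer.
Leaves (nodes with no children): B, C, E, G, H

Answer: 5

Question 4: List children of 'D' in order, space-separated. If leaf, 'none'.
Node D's children (from adjacency): F

Answer: F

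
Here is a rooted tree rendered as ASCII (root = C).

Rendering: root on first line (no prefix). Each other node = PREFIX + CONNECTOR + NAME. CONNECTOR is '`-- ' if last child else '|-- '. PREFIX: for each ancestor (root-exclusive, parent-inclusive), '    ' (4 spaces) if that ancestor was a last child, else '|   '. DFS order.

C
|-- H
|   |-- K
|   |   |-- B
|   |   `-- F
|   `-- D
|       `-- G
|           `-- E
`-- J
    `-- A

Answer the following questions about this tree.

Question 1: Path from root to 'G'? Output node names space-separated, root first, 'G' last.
Answer: C H D G

Derivation:
Walk down from root: C -> H -> D -> G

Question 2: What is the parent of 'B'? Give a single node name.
Scan adjacency: B appears as child of K

Answer: K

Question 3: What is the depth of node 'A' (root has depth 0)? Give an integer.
Answer: 2

Derivation:
Path from root to A: C -> J -> A
Depth = number of edges = 2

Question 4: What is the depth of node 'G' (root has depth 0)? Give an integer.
Path from root to G: C -> H -> D -> G
Depth = number of edges = 3

Answer: 3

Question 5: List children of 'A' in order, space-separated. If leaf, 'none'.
Node A's children (from adjacency): (leaf)

Answer: none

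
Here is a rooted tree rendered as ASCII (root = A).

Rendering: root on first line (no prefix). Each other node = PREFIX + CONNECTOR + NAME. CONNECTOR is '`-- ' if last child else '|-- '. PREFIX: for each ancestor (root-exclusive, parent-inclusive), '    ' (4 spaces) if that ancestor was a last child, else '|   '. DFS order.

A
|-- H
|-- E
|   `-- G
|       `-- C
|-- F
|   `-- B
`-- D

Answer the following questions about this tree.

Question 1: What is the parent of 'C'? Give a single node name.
Answer: G

Derivation:
Scan adjacency: C appears as child of G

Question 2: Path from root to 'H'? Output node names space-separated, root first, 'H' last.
Walk down from root: A -> H

Answer: A H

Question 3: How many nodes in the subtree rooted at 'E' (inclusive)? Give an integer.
Subtree rooted at E contains: C, E, G
Count = 3

Answer: 3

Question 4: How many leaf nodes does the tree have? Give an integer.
Leaves (nodes with no children): B, C, D, H

Answer: 4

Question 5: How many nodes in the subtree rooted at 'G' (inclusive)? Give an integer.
Answer: 2

Derivation:
Subtree rooted at G contains: C, G
Count = 2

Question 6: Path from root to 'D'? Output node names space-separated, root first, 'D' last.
Walk down from root: A -> D

Answer: A D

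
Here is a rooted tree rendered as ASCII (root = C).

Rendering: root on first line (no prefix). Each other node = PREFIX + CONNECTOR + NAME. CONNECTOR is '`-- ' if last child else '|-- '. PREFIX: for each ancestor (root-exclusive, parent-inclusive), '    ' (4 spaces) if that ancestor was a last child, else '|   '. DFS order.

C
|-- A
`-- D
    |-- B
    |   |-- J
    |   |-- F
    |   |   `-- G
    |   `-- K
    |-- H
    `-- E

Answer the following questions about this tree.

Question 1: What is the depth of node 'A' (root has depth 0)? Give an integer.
Path from root to A: C -> A
Depth = number of edges = 1

Answer: 1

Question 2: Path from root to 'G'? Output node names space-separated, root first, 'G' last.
Walk down from root: C -> D -> B -> F -> G

Answer: C D B F G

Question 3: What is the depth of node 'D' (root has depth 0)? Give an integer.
Answer: 1

Derivation:
Path from root to D: C -> D
Depth = number of edges = 1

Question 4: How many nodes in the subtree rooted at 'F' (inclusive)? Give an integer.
Answer: 2

Derivation:
Subtree rooted at F contains: F, G
Count = 2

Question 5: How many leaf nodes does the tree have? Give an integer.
Answer: 6

Derivation:
Leaves (nodes with no children): A, E, G, H, J, K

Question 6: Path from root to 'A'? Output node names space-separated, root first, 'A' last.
Answer: C A

Derivation:
Walk down from root: C -> A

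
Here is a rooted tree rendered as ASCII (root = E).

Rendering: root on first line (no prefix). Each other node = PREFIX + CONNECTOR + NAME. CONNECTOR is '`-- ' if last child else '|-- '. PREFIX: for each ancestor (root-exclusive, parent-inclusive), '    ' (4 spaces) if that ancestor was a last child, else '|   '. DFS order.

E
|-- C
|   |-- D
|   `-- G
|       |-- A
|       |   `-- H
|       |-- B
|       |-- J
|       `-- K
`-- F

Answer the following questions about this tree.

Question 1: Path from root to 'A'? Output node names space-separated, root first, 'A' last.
Walk down from root: E -> C -> G -> A

Answer: E C G A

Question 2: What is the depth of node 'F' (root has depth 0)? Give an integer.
Path from root to F: E -> F
Depth = number of edges = 1

Answer: 1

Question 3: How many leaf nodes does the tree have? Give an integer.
Leaves (nodes with no children): B, D, F, H, J, K

Answer: 6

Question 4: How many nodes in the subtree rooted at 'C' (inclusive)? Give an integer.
Subtree rooted at C contains: A, B, C, D, G, H, J, K
Count = 8

Answer: 8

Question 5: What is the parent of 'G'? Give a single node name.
Answer: C

Derivation:
Scan adjacency: G appears as child of C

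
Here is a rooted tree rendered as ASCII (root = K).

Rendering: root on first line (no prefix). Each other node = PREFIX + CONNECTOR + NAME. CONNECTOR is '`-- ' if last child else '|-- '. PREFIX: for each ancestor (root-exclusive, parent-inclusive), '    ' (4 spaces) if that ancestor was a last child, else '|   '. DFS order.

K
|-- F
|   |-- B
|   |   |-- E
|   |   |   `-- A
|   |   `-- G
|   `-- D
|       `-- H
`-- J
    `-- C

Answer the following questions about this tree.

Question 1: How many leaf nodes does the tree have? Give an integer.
Leaves (nodes with no children): A, C, G, H

Answer: 4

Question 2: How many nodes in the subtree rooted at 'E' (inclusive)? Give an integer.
Subtree rooted at E contains: A, E
Count = 2

Answer: 2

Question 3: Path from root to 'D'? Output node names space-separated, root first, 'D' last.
Answer: K F D

Derivation:
Walk down from root: K -> F -> D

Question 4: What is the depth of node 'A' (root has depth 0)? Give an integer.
Answer: 4

Derivation:
Path from root to A: K -> F -> B -> E -> A
Depth = number of edges = 4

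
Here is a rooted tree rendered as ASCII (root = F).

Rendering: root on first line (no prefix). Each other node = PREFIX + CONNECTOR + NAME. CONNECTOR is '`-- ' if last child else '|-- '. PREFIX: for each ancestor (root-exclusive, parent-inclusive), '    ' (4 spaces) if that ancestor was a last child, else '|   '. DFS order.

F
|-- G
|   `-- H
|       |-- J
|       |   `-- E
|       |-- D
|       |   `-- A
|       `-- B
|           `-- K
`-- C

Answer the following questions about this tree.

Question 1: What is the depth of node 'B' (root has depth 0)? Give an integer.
Answer: 3

Derivation:
Path from root to B: F -> G -> H -> B
Depth = number of edges = 3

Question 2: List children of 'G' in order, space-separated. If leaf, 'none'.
Answer: H

Derivation:
Node G's children (from adjacency): H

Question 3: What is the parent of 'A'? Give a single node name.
Answer: D

Derivation:
Scan adjacency: A appears as child of D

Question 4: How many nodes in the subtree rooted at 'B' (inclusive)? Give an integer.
Answer: 2

Derivation:
Subtree rooted at B contains: B, K
Count = 2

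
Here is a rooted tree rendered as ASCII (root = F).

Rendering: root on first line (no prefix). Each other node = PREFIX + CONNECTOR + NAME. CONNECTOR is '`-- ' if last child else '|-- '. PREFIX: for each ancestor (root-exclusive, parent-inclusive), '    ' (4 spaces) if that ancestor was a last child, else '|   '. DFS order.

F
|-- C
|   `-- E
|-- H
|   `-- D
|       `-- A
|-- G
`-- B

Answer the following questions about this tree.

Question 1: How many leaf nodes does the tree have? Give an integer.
Leaves (nodes with no children): A, B, E, G

Answer: 4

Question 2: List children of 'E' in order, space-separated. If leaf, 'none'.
Answer: none

Derivation:
Node E's children (from adjacency): (leaf)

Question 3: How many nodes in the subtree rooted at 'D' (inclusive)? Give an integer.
Subtree rooted at D contains: A, D
Count = 2

Answer: 2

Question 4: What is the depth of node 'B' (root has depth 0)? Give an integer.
Answer: 1

Derivation:
Path from root to B: F -> B
Depth = number of edges = 1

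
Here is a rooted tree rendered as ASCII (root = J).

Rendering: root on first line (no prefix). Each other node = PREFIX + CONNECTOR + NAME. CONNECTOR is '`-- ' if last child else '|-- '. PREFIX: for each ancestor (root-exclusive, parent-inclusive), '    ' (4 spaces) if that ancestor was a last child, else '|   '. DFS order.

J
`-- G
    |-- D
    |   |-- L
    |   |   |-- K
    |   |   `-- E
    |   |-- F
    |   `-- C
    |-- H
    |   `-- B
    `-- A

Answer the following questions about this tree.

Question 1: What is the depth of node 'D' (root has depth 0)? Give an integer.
Path from root to D: J -> G -> D
Depth = number of edges = 2

Answer: 2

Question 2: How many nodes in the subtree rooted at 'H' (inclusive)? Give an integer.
Answer: 2

Derivation:
Subtree rooted at H contains: B, H
Count = 2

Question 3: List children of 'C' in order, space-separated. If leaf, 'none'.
Node C's children (from adjacency): (leaf)

Answer: none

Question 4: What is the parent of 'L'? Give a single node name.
Scan adjacency: L appears as child of D

Answer: D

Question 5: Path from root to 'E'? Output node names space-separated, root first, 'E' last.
Answer: J G D L E

Derivation:
Walk down from root: J -> G -> D -> L -> E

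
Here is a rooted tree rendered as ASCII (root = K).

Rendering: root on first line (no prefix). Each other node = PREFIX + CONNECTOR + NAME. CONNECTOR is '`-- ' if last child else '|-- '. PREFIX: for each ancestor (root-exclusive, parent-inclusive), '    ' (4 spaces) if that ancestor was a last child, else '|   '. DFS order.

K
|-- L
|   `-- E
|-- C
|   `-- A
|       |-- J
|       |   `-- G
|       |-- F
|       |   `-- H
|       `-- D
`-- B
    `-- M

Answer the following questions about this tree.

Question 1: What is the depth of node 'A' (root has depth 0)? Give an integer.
Path from root to A: K -> C -> A
Depth = number of edges = 2

Answer: 2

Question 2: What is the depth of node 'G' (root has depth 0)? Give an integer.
Answer: 4

Derivation:
Path from root to G: K -> C -> A -> J -> G
Depth = number of edges = 4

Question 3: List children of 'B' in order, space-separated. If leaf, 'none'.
Node B's children (from adjacency): M

Answer: M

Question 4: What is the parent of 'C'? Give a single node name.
Answer: K

Derivation:
Scan adjacency: C appears as child of K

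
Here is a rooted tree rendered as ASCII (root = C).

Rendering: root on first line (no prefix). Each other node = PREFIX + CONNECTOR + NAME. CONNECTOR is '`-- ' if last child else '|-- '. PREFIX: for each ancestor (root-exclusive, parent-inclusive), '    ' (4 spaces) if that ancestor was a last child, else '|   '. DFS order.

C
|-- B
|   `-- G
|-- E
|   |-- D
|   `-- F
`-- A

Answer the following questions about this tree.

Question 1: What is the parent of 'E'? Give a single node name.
Scan adjacency: E appears as child of C

Answer: C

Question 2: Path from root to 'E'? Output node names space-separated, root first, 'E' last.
Walk down from root: C -> E

Answer: C E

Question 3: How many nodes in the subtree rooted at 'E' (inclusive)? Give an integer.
Answer: 3

Derivation:
Subtree rooted at E contains: D, E, F
Count = 3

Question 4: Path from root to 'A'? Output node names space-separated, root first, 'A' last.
Walk down from root: C -> A

Answer: C A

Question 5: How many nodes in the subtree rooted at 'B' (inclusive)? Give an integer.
Subtree rooted at B contains: B, G
Count = 2

Answer: 2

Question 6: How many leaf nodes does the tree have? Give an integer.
Leaves (nodes with no children): A, D, F, G

Answer: 4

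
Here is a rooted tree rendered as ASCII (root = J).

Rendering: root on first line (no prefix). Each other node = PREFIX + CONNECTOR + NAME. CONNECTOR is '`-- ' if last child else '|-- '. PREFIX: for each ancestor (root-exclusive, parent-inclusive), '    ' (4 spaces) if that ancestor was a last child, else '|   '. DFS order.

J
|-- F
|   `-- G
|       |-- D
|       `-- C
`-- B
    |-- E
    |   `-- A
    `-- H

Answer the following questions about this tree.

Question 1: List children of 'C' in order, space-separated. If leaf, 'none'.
Answer: none

Derivation:
Node C's children (from adjacency): (leaf)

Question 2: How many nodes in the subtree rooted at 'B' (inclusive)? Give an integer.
Answer: 4

Derivation:
Subtree rooted at B contains: A, B, E, H
Count = 4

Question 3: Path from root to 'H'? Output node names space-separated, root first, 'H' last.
Walk down from root: J -> B -> H

Answer: J B H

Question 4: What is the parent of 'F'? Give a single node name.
Scan adjacency: F appears as child of J

Answer: J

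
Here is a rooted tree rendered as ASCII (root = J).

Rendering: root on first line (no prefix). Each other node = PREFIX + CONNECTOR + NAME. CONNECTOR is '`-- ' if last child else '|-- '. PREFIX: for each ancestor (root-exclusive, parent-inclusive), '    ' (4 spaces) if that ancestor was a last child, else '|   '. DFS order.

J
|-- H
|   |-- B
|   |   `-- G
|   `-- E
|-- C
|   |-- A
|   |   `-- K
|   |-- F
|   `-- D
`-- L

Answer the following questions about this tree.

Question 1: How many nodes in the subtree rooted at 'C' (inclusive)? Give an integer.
Subtree rooted at C contains: A, C, D, F, K
Count = 5

Answer: 5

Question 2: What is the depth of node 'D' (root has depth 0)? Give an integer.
Path from root to D: J -> C -> D
Depth = number of edges = 2

Answer: 2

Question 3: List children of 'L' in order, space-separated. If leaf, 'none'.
Answer: none

Derivation:
Node L's children (from adjacency): (leaf)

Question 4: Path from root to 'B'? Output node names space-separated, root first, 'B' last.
Answer: J H B

Derivation:
Walk down from root: J -> H -> B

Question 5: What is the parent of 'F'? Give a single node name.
Answer: C

Derivation:
Scan adjacency: F appears as child of C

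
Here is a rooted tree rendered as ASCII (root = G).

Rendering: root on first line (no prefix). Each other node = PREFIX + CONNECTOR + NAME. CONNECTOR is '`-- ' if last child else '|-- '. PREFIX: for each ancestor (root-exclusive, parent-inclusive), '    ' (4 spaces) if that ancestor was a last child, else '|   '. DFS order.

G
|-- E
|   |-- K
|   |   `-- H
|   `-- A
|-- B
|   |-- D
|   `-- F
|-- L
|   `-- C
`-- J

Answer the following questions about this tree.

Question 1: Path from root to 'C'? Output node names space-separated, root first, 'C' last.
Answer: G L C

Derivation:
Walk down from root: G -> L -> C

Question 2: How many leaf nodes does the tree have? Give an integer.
Leaves (nodes with no children): A, C, D, F, H, J

Answer: 6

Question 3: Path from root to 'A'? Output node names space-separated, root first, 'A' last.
Answer: G E A

Derivation:
Walk down from root: G -> E -> A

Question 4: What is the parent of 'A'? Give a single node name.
Answer: E

Derivation:
Scan adjacency: A appears as child of E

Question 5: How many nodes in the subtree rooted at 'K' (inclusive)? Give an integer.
Answer: 2

Derivation:
Subtree rooted at K contains: H, K
Count = 2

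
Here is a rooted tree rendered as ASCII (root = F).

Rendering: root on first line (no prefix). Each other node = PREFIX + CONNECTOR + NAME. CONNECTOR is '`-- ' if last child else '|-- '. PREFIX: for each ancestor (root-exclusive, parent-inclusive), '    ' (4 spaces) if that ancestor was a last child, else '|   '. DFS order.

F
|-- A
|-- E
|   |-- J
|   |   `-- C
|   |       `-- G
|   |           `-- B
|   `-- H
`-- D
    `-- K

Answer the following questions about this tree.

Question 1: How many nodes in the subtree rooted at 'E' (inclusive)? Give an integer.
Answer: 6

Derivation:
Subtree rooted at E contains: B, C, E, G, H, J
Count = 6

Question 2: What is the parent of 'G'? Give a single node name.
Answer: C

Derivation:
Scan adjacency: G appears as child of C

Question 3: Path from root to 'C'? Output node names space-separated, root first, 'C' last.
Walk down from root: F -> E -> J -> C

Answer: F E J C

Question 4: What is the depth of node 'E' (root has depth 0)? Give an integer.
Path from root to E: F -> E
Depth = number of edges = 1

Answer: 1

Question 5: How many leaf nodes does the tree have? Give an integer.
Answer: 4

Derivation:
Leaves (nodes with no children): A, B, H, K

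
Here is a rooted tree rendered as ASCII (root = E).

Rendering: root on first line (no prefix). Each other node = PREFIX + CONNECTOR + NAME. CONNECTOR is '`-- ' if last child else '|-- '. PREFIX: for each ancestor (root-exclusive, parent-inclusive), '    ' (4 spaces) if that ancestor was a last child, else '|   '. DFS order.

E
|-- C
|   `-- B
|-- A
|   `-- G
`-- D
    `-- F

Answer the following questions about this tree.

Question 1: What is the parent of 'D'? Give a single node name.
Answer: E

Derivation:
Scan adjacency: D appears as child of E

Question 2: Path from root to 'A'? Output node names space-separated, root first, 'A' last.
Walk down from root: E -> A

Answer: E A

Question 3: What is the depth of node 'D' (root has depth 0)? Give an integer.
Answer: 1

Derivation:
Path from root to D: E -> D
Depth = number of edges = 1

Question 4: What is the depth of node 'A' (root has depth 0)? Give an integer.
Path from root to A: E -> A
Depth = number of edges = 1

Answer: 1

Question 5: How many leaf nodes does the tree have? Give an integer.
Leaves (nodes with no children): B, F, G

Answer: 3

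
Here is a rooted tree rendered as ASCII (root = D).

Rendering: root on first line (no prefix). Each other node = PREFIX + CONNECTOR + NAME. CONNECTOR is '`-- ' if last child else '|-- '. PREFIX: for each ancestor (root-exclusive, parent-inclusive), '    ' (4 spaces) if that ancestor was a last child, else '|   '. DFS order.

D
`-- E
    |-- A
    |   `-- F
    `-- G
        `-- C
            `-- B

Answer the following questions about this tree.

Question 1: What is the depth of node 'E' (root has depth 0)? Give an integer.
Answer: 1

Derivation:
Path from root to E: D -> E
Depth = number of edges = 1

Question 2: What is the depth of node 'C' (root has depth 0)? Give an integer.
Path from root to C: D -> E -> G -> C
Depth = number of edges = 3

Answer: 3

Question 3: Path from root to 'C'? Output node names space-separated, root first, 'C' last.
Answer: D E G C

Derivation:
Walk down from root: D -> E -> G -> C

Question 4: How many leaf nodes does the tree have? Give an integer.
Leaves (nodes with no children): B, F

Answer: 2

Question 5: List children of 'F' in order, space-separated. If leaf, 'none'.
Answer: none

Derivation:
Node F's children (from adjacency): (leaf)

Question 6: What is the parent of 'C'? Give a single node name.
Answer: G

Derivation:
Scan adjacency: C appears as child of G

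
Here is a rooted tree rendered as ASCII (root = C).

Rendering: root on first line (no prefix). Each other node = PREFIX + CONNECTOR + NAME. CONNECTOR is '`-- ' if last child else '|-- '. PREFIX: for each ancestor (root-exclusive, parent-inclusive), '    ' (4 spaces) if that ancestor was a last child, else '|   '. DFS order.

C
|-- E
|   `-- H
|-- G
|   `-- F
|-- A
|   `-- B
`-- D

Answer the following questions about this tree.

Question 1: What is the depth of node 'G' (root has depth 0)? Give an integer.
Answer: 1

Derivation:
Path from root to G: C -> G
Depth = number of edges = 1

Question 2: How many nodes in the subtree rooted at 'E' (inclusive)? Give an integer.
Subtree rooted at E contains: E, H
Count = 2

Answer: 2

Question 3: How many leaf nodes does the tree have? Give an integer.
Leaves (nodes with no children): B, D, F, H

Answer: 4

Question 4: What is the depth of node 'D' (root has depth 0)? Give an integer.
Path from root to D: C -> D
Depth = number of edges = 1

Answer: 1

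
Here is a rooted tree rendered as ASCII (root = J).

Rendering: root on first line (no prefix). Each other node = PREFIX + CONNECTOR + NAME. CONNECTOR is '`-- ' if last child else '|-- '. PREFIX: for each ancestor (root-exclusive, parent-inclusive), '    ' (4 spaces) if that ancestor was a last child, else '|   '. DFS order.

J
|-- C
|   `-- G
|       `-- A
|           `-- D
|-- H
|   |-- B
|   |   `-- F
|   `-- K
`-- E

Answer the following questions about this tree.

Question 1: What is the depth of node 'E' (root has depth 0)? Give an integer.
Path from root to E: J -> E
Depth = number of edges = 1

Answer: 1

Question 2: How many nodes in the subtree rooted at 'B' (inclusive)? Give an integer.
Answer: 2

Derivation:
Subtree rooted at B contains: B, F
Count = 2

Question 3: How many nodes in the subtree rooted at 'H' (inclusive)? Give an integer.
Subtree rooted at H contains: B, F, H, K
Count = 4

Answer: 4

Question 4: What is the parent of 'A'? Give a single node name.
Answer: G

Derivation:
Scan adjacency: A appears as child of G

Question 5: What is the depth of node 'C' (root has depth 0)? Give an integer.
Answer: 1

Derivation:
Path from root to C: J -> C
Depth = number of edges = 1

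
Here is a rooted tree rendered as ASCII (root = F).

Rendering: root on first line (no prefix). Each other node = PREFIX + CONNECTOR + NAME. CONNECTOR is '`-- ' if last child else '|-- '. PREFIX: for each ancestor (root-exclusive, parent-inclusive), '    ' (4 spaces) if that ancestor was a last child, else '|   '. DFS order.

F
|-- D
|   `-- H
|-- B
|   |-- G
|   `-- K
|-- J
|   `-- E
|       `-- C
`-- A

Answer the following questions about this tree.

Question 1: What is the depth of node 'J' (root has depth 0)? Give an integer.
Path from root to J: F -> J
Depth = number of edges = 1

Answer: 1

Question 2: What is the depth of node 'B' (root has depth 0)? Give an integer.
Path from root to B: F -> B
Depth = number of edges = 1

Answer: 1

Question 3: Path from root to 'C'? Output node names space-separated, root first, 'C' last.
Walk down from root: F -> J -> E -> C

Answer: F J E C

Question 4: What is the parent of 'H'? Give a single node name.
Scan adjacency: H appears as child of D

Answer: D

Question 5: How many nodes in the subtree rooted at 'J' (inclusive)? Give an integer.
Answer: 3

Derivation:
Subtree rooted at J contains: C, E, J
Count = 3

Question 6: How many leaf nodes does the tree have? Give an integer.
Answer: 5

Derivation:
Leaves (nodes with no children): A, C, G, H, K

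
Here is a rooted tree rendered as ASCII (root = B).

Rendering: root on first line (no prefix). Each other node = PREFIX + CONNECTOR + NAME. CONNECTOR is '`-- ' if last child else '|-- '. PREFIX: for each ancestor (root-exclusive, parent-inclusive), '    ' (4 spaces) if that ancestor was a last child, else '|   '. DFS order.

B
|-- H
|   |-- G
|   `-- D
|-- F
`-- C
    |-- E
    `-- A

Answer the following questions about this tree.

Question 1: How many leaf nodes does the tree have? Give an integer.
Answer: 5

Derivation:
Leaves (nodes with no children): A, D, E, F, G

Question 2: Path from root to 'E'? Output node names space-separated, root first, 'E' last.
Walk down from root: B -> C -> E

Answer: B C E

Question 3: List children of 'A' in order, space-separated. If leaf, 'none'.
Answer: none

Derivation:
Node A's children (from adjacency): (leaf)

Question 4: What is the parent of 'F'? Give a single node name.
Scan adjacency: F appears as child of B

Answer: B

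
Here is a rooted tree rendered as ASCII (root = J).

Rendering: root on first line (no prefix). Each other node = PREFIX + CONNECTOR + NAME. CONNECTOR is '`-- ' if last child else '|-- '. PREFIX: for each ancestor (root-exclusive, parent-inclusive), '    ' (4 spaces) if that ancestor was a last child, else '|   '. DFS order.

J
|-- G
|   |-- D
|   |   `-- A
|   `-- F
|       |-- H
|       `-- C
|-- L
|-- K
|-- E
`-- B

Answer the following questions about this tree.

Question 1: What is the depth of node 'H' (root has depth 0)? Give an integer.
Path from root to H: J -> G -> F -> H
Depth = number of edges = 3

Answer: 3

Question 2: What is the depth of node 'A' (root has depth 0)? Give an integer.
Answer: 3

Derivation:
Path from root to A: J -> G -> D -> A
Depth = number of edges = 3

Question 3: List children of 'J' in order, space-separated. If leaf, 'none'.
Node J's children (from adjacency): G, L, K, E, B

Answer: G L K E B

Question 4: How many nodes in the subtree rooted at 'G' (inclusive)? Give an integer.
Subtree rooted at G contains: A, C, D, F, G, H
Count = 6

Answer: 6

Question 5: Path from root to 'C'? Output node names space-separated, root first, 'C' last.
Answer: J G F C

Derivation:
Walk down from root: J -> G -> F -> C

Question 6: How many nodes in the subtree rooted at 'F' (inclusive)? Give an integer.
Answer: 3

Derivation:
Subtree rooted at F contains: C, F, H
Count = 3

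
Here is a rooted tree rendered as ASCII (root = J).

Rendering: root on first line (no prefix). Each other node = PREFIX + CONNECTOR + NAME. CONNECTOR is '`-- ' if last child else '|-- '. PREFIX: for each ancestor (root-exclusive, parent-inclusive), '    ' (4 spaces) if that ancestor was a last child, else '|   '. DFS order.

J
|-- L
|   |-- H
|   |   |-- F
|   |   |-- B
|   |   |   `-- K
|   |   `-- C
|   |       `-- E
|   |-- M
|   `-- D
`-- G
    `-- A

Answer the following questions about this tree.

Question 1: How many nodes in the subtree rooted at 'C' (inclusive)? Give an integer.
Answer: 2

Derivation:
Subtree rooted at C contains: C, E
Count = 2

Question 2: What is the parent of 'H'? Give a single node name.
Scan adjacency: H appears as child of L

Answer: L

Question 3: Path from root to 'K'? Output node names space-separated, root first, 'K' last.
Walk down from root: J -> L -> H -> B -> K

Answer: J L H B K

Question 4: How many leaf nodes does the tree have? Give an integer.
Answer: 6

Derivation:
Leaves (nodes with no children): A, D, E, F, K, M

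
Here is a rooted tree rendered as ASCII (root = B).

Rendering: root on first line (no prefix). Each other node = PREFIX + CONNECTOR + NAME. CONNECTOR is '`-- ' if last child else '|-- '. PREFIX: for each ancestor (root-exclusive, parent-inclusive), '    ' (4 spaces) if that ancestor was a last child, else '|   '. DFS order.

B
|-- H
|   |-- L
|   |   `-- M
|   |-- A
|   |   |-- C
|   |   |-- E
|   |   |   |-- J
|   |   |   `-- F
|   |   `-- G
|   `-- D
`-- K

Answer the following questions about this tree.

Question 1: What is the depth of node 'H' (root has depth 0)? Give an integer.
Path from root to H: B -> H
Depth = number of edges = 1

Answer: 1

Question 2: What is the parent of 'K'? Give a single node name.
Answer: B

Derivation:
Scan adjacency: K appears as child of B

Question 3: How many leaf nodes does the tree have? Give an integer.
Answer: 7

Derivation:
Leaves (nodes with no children): C, D, F, G, J, K, M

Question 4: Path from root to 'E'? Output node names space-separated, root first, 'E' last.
Walk down from root: B -> H -> A -> E

Answer: B H A E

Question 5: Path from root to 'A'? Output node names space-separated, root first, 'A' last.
Walk down from root: B -> H -> A

Answer: B H A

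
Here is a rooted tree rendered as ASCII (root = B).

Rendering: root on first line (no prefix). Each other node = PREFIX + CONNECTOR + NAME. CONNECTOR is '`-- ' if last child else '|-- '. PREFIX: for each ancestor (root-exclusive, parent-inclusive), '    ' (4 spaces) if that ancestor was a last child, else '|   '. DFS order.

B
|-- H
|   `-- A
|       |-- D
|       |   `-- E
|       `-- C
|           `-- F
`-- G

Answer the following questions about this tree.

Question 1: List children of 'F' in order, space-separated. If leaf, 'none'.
Node F's children (from adjacency): (leaf)

Answer: none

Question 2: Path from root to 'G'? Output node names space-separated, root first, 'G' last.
Walk down from root: B -> G

Answer: B G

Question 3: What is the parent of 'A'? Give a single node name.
Scan adjacency: A appears as child of H

Answer: H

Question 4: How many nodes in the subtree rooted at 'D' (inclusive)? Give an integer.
Answer: 2

Derivation:
Subtree rooted at D contains: D, E
Count = 2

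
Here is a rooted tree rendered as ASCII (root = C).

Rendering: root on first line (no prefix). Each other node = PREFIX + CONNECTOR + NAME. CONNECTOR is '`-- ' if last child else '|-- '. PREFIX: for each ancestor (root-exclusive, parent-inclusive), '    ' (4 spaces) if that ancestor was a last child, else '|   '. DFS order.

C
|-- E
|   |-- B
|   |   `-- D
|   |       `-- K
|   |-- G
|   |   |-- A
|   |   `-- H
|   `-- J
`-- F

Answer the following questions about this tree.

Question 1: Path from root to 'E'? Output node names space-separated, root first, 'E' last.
Answer: C E

Derivation:
Walk down from root: C -> E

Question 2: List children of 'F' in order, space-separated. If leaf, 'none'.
Node F's children (from adjacency): (leaf)

Answer: none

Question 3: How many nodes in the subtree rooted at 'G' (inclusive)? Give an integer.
Answer: 3

Derivation:
Subtree rooted at G contains: A, G, H
Count = 3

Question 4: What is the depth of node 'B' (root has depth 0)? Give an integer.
Answer: 2

Derivation:
Path from root to B: C -> E -> B
Depth = number of edges = 2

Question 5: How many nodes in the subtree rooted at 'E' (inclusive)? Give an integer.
Subtree rooted at E contains: A, B, D, E, G, H, J, K
Count = 8

Answer: 8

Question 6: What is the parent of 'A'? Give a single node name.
Answer: G

Derivation:
Scan adjacency: A appears as child of G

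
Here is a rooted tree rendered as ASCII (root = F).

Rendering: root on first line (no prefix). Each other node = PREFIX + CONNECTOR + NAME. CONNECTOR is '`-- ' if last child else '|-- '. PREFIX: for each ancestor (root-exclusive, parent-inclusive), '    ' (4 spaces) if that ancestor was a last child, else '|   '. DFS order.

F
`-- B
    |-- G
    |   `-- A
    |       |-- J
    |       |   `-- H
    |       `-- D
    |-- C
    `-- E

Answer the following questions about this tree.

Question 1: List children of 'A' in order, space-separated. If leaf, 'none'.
Node A's children (from adjacency): J, D

Answer: J D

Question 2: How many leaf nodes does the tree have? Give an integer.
Leaves (nodes with no children): C, D, E, H

Answer: 4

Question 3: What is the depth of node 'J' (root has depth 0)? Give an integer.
Answer: 4

Derivation:
Path from root to J: F -> B -> G -> A -> J
Depth = number of edges = 4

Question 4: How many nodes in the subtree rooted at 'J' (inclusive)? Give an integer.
Subtree rooted at J contains: H, J
Count = 2

Answer: 2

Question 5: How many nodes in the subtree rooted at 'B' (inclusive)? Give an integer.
Subtree rooted at B contains: A, B, C, D, E, G, H, J
Count = 8

Answer: 8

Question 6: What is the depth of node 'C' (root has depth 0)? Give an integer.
Answer: 2

Derivation:
Path from root to C: F -> B -> C
Depth = number of edges = 2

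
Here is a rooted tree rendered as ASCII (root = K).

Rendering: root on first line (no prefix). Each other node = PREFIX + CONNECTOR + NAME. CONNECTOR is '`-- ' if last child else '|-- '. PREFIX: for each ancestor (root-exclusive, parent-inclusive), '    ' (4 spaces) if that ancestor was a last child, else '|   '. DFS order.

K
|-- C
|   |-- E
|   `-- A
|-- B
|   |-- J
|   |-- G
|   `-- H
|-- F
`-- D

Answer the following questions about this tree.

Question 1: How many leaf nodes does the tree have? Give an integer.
Answer: 7

Derivation:
Leaves (nodes with no children): A, D, E, F, G, H, J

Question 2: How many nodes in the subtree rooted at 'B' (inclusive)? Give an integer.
Subtree rooted at B contains: B, G, H, J
Count = 4

Answer: 4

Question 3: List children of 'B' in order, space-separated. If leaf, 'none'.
Answer: J G H

Derivation:
Node B's children (from adjacency): J, G, H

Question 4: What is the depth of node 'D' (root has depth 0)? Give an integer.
Path from root to D: K -> D
Depth = number of edges = 1

Answer: 1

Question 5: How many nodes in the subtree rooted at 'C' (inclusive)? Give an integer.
Subtree rooted at C contains: A, C, E
Count = 3

Answer: 3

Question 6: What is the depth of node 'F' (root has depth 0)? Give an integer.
Answer: 1

Derivation:
Path from root to F: K -> F
Depth = number of edges = 1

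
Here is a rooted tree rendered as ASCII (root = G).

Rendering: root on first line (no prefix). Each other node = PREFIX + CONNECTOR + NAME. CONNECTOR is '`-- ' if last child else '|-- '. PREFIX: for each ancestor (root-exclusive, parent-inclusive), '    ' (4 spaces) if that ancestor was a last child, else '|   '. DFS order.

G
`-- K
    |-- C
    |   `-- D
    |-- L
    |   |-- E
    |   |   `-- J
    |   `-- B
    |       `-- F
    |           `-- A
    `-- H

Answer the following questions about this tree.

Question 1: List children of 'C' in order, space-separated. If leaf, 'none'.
Answer: D

Derivation:
Node C's children (from adjacency): D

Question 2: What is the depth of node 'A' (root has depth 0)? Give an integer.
Path from root to A: G -> K -> L -> B -> F -> A
Depth = number of edges = 5

Answer: 5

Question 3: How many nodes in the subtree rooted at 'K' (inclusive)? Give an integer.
Answer: 10

Derivation:
Subtree rooted at K contains: A, B, C, D, E, F, H, J, K, L
Count = 10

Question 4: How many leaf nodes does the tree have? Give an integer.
Answer: 4

Derivation:
Leaves (nodes with no children): A, D, H, J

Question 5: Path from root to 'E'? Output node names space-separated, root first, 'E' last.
Walk down from root: G -> K -> L -> E

Answer: G K L E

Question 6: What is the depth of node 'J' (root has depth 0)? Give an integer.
Answer: 4

Derivation:
Path from root to J: G -> K -> L -> E -> J
Depth = number of edges = 4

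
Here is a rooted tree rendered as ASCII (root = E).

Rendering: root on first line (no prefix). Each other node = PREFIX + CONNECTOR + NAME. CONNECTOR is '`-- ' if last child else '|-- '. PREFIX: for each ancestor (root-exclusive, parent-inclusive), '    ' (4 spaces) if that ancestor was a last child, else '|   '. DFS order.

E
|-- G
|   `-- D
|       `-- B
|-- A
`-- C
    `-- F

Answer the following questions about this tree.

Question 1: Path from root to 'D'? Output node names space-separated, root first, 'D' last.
Answer: E G D

Derivation:
Walk down from root: E -> G -> D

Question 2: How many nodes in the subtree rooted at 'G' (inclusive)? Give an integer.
Subtree rooted at G contains: B, D, G
Count = 3

Answer: 3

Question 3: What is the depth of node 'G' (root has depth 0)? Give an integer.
Answer: 1

Derivation:
Path from root to G: E -> G
Depth = number of edges = 1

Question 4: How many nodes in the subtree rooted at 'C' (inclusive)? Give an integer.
Subtree rooted at C contains: C, F
Count = 2

Answer: 2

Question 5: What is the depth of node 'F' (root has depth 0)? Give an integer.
Answer: 2

Derivation:
Path from root to F: E -> C -> F
Depth = number of edges = 2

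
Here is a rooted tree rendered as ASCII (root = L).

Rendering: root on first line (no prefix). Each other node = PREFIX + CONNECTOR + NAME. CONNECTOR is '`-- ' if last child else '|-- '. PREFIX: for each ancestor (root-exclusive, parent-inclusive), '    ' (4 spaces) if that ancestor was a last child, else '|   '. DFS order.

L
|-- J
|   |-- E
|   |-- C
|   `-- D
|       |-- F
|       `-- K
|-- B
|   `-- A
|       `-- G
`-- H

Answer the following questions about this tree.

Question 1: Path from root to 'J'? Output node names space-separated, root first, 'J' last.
Walk down from root: L -> J

Answer: L J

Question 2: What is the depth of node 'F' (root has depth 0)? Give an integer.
Answer: 3

Derivation:
Path from root to F: L -> J -> D -> F
Depth = number of edges = 3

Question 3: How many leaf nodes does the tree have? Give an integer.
Answer: 6

Derivation:
Leaves (nodes with no children): C, E, F, G, H, K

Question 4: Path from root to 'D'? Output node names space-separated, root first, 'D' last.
Walk down from root: L -> J -> D

Answer: L J D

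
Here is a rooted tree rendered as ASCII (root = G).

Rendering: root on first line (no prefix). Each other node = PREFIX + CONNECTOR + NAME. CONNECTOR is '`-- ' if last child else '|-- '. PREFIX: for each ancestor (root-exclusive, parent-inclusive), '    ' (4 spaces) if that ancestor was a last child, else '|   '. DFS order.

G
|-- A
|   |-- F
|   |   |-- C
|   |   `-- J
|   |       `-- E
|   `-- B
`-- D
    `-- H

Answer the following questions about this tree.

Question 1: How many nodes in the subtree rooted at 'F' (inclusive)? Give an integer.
Answer: 4

Derivation:
Subtree rooted at F contains: C, E, F, J
Count = 4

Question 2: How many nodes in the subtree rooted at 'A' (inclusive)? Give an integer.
Subtree rooted at A contains: A, B, C, E, F, J
Count = 6

Answer: 6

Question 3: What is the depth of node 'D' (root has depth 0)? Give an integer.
Path from root to D: G -> D
Depth = number of edges = 1

Answer: 1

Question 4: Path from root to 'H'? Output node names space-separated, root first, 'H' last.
Walk down from root: G -> D -> H

Answer: G D H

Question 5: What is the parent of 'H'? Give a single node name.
Scan adjacency: H appears as child of D

Answer: D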